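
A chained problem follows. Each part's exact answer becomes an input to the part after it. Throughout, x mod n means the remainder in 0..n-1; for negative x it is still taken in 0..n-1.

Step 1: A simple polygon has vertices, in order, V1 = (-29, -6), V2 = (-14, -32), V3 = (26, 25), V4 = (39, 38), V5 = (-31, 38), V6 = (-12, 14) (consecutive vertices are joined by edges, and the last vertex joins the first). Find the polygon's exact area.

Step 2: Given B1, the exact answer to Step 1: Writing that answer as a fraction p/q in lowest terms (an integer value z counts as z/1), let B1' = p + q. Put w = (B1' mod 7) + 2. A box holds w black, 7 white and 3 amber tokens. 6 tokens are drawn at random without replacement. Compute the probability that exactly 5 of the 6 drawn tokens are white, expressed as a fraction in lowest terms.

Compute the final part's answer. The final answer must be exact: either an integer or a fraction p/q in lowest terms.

Step 1: cross terms: (-29*-32 - -14*-6)=844, (-14*25 - 26*-32)=482, (26*38 - 39*25)=13, (39*38 - -31*38)=2660, (-31*14 - -12*38)=22, (-12*-6 - -29*14)=478; twice the area = |4499| = 4499; area = 4499/2; answer 4499/2
Step 2: B1 = 4499/2; threaded value p + q = 4501; w = 2; total draws C(12,6) = 924; favorable C(7,5)*C(5,1) = 105; P = 5/44; answer 5/44

5/44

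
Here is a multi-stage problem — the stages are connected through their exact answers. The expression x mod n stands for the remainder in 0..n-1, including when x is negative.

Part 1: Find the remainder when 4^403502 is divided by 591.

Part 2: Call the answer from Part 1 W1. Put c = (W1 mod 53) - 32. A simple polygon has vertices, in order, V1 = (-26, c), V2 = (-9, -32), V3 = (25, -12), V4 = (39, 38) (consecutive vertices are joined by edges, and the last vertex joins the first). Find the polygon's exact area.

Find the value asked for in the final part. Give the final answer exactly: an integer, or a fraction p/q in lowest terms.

2217

Part 1: squarings mod 591: 4^1=4, 4^2=16, 4^4=256, 4^8=526, 4^16=88, 4^32=61, 4^64=175, 4^128=484, 4^256=220, 4^512=529, 4^1024=298, 4^2048=154, 4^4096=76, 4^8192=457, 4^16384=226, 4^32768=250, 4^65536=445, 4^131072=40, 4^262144=418; 4^403502 = 4^2 * 4^4 * 4^8 * 4^32 * 4^2048 * 4^8192 * 4^131072 * 4^262144 = 250 (mod 591); answer 250
Part 2: W1 = 250; c = 6; cross terms: (-26*-32 - -9*6)=886, (-9*-12 - 25*-32)=908, (25*38 - 39*-12)=1418, (39*6 - -26*38)=1222; twice the area = |4434| = 4434; area = 2217; answer 2217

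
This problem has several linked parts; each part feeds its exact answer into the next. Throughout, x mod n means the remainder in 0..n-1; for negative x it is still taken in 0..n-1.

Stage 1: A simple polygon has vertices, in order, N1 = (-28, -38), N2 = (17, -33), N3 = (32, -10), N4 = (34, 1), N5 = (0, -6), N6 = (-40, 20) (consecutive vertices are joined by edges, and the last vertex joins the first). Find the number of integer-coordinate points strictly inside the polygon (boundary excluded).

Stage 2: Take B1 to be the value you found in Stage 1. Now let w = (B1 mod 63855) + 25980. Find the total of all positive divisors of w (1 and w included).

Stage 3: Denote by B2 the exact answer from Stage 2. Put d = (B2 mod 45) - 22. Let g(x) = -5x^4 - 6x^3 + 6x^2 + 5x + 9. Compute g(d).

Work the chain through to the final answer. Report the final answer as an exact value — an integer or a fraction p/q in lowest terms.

Stage 1: cross terms: (-28*-33 - 17*-38)=1570, (17*-10 - 32*-33)=886, (32*1 - 34*-10)=372, (34*-6 - 0*1)=-204, (0*20 - -40*-6)=-240, (-40*-38 - -28*20)=2080; twice the area = |4464| = 4464; area = 2232; boundary points = 5 + 1 + 1 + 1 + 2 + 2 = 12; strictly interior points = area - boundary/2 + 1 = 2227; answer 2227
Stage 2: B1 = 2227; w = 28207; 28207 = 67 * 421; sigma = (1 + 67) * (1 + 421) = 68 * 422 = 28696; answer 28696
Stage 3: B2 = 28696; d = 9; -5*(9)^4 - 6*(9)^3 + 6*(9)^2 + 5*(9)^1 + 9 = (-32805) + (-4374) + (486) + (45) + (9) = -36639; answer -36639

-36639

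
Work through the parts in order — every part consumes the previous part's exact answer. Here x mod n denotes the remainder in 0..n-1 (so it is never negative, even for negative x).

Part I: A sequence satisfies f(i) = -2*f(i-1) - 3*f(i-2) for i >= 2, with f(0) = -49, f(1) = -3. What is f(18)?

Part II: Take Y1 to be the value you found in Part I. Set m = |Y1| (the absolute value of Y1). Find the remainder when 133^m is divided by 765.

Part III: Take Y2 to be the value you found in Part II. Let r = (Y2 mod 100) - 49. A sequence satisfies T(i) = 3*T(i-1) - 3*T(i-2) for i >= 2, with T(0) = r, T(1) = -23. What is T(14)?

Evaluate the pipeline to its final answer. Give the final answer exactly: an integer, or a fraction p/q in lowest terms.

-155277

Part I: f(2) = -2*(-3) - 3*(-49) = 153; iterating: f(2)=153, f(3)=-297, f(4)=135, f(5)=621, f(6)=-1647, f(7)=1431, f(8)=2079, f(9)=-8451, f(10)=10665, f(11)=4023, f(12)=-40041, f(13)=68013, f(14)=-15903, f(15)=-172233, f(16)=392175, f(17)=-267651, f(18)=-641223; answer -641223
Part II: Y1 = -641223; m = 641223; squarings mod 765: 133^1=133, 133^2=94, 133^4=421, 133^8=526, 133^16=511, 133^32=256, 133^64=511, 133^128=256, 133^256=511, 133^512=256, 133^1024=511, 133^2048=256, 133^4096=511, 133^8192=256, 133^16384=511, 133^32768=256, 133^65536=511, 133^131072=256, 133^262144=511, 133^524288=256; 133^641223 = 133^1 * 133^2 * 133^4 * 133^64 * 133^128 * 133^2048 * 133^16384 * 133^32768 * 133^65536 * 133^524288 = 397 (mod 765); answer 397
Part III: Y2 = 397; r = 48; T(2) = 3*(-23) - 3*(48) = -213; iterating: T(2)=-213, T(3)=-570, T(4)=-1071, T(5)=-1503, T(6)=-1296, T(7)=621, T(8)=5751, T(9)=15390, T(10)=28917, T(11)=40581, T(12)=34992, T(13)=-16767, T(14)=-155277; answer -155277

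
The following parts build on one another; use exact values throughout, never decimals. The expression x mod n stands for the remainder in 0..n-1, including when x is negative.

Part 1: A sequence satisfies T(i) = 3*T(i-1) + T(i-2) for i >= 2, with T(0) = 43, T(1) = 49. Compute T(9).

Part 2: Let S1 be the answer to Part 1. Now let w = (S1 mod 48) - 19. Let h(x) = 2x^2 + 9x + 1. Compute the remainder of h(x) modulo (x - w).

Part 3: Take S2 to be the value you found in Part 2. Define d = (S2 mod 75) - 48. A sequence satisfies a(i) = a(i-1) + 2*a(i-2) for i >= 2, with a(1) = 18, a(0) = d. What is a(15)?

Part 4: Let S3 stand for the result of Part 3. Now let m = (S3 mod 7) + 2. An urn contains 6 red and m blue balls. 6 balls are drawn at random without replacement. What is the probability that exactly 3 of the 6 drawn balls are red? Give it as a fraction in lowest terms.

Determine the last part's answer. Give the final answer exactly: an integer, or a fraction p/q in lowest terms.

160/429

Part 1: T(2) = 3*(49) + 1*(43) = 190; iterating: T(2)=190, T(3)=619, T(4)=2047, T(5)=6760, T(6)=22327, T(7)=73741, T(8)=243550, T(9)=804391; answer 804391
Part 2: S1 = 804391; w = -12; remainder = value at the root: 2*(-12)^2 + 9*(-12)^1 + 1 = (288) + (-108) + (1) = 181; answer 181
Part 3: S2 = 181; d = -17; a(2) = 1*(18) + 2*(-17) = -16; iterating: a(2)=-16, a(3)=20, a(4)=-12, a(5)=28, a(6)=4, a(7)=60, a(8)=68, a(9)=188, a(10)=324, a(11)=700, a(12)=1348, a(13)=2748, a(14)=5444, a(15)=10940; answer 10940
Part 4: S3 = 10940; m = 8; total draws C(14,6) = 3003; favorable C(6,3)*C(8,3) = 1120; P = 160/429; answer 160/429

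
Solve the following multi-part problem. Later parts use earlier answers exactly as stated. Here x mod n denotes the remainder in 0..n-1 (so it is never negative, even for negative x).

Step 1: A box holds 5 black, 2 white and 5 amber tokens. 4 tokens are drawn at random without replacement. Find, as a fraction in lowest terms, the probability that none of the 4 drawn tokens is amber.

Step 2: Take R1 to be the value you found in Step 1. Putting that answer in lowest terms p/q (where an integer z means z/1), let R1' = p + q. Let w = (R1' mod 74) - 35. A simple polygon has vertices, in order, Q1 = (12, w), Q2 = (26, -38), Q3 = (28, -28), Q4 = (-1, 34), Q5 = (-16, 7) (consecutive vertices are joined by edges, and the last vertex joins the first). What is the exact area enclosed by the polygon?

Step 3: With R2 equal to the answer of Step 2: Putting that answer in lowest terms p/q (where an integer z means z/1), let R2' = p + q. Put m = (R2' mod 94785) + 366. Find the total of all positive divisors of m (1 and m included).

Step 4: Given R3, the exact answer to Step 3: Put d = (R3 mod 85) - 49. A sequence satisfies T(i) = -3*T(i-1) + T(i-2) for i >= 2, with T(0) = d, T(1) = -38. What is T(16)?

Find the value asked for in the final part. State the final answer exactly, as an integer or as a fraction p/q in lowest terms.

1321643584

Step 1: total draws C(12,4) = 495; favorable C(7,4) = 35; P = 7/99; answer 7/99
Step 2: R1 = 7/99; threaded value p + q = 106; w = -3; cross terms: (12*-38 - 26*-3)=-378, (26*-28 - 28*-38)=336, (28*34 - -1*-28)=924, (-1*7 - -16*34)=537, (-16*-3 - 12*7)=-36; twice the area = |1383| = 1383; area = 1383/2; answer 1383/2
Step 3: R2 = 1383/2; threaded value p + q = 1385; m = 1751; 1751 = 17 * 103; sigma = (1 + 17) * (1 + 103) = 18 * 104 = 1872; answer 1872
Step 4: R3 = 1872; d = -47; T(2) = -3*(-38) + 1*(-47) = 67; iterating: T(2)=67, T(3)=-239, T(4)=784, T(5)=-2591, T(6)=8557, T(7)=-28262, T(8)=93343, T(9)=-308291, T(10)=1018216, T(11)=-3362939, T(12)=11107033, T(13)=-36684038, T(14)=121159147, T(15)=-400161479, T(16)=1321643584; answer 1321643584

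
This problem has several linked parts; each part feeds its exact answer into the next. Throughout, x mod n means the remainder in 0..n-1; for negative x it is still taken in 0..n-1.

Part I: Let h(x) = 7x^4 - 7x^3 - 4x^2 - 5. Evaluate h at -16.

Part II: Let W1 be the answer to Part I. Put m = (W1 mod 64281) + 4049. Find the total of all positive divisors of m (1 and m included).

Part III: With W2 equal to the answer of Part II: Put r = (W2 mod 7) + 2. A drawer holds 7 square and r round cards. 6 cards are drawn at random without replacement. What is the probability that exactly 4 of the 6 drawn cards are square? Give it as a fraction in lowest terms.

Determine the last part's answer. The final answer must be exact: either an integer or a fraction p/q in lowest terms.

1/2

Part I: 7*(-16)^4 - 7*(-16)^3 - 4*(-16)^2 - 5 = (458752) + (28672) + (-1024) + (-5) = 486395; answer 486395
Part II: W1 = 486395; m = 40477; 40477 = 17 * 2381; sigma = (1 + 17) * (1 + 2381) = 18 * 2382 = 42876; answer 42876
Part III: W2 = 42876; r = 3; total draws C(10,6) = 210; favorable C(7,4)*C(3,2) = 105; P = 1/2; answer 1/2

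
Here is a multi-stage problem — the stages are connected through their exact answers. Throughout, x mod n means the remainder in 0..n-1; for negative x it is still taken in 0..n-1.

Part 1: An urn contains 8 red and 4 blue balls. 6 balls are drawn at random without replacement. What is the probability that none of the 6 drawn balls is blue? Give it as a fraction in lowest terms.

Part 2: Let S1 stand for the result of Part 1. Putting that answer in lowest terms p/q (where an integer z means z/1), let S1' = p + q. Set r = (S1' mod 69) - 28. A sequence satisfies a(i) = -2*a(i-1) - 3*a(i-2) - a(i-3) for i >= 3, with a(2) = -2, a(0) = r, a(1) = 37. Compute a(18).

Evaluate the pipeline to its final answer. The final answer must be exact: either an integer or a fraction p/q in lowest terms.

-47777

Part 1: total draws C(12,6) = 924; favorable C(8,6) = 28; P = 1/33; answer 1/33
Part 2: S1 = 1/33; threaded value p + q = 34; r = 6; a(3) = -2*(-2) - 3*(37) - 1*(6) = -113; iterating: a(3)=-113, a(4)=195, a(5)=-49, a(6)=-374, a(7)=700, a(8)=-229, a(9)=-1268, a(10)=2523, a(11)=-1013, a(12)=-4275, a(13)=9066, a(14)=-4294, a(15)=-14335, a(16)=32486, a(17)=-17673, a(18)=-47777; answer -47777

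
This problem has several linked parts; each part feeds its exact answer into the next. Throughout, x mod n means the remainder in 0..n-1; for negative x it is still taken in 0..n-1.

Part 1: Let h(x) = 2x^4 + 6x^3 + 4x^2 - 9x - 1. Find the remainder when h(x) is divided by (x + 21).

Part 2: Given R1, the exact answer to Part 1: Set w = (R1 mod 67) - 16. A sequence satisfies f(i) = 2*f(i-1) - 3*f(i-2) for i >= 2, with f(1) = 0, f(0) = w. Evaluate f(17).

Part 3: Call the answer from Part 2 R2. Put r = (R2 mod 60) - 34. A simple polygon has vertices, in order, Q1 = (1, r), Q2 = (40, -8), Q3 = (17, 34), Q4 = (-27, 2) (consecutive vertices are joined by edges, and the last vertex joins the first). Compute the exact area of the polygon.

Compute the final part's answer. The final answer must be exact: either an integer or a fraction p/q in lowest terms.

Part 1: remainder = value at the root: 2*(-21)^4 + 6*(-21)^3 + 4*(-21)^2 - 9*(-21)^1 - 1 = (388962) + (-55566) + (1764) + (189) + (-1) = 335348; answer 335348
Part 2: R1 = 335348; w = -3; f(2) = 2*(0) - 3*(-3) = 9; iterating: f(2)=9, f(3)=18, f(4)=9, f(5)=-36, f(6)=-99, f(7)=-90, f(8)=117, f(9)=504, f(10)=657, f(11)=-198, f(12)=-2367, f(13)=-4140, f(14)=-1179, f(15)=10062, f(16)=23661, f(17)=17136; answer 17136
Part 3: R2 = 17136; r = 2; cross terms: (1*-8 - 40*2)=-88, (40*34 - 17*-8)=1496, (17*2 - -27*34)=952, (-27*2 - 1*2)=-56; twice the area = |2304| = 2304; area = 1152; answer 1152

1152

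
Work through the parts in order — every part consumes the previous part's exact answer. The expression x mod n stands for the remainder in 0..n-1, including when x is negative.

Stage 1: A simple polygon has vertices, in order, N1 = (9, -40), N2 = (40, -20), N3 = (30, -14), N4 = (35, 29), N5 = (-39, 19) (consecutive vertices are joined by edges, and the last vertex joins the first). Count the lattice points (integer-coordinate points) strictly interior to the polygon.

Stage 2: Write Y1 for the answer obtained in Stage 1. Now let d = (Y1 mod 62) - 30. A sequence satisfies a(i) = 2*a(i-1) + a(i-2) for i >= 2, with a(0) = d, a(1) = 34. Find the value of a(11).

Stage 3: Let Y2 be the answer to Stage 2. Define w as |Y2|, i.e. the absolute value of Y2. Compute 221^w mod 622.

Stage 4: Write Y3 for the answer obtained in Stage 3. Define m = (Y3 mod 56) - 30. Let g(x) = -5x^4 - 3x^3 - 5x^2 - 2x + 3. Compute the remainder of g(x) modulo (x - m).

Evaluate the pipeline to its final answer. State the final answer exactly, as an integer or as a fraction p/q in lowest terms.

-35412

Stage 1: cross terms: (9*-20 - 40*-40)=1420, (40*-14 - 30*-20)=40, (30*29 - 35*-14)=1360, (35*19 - -39*29)=1796, (-39*-40 - 9*19)=1389; twice the area = |6005| = 6005; area = 6005/2; boundary points = 1 + 2 + 1 + 2 + 1 = 7; strictly interior points = area - boundary/2 + 1 = 3000; answer 3000
Stage 2: Y1 = 3000; d = -6; a(2) = 2*(34) + 1*(-6) = 62; iterating: a(2)=62, a(3)=158, a(4)=378, a(5)=914, a(6)=2206, a(7)=5326, a(8)=12858, a(9)=31042, a(10)=74942, a(11)=180926; answer 180926
Stage 3: Y2 = 180926; w = 180926; squarings mod 622: 221^1=221, 221^2=325, 221^4=507, 221^8=163, 221^16=445, 221^32=229, 221^64=193, 221^128=551, 221^256=65, 221^512=493, 221^1024=469, 221^2048=395, 221^4096=525, 221^8192=79, 221^16384=21, 221^32768=441, 221^65536=417, 221^131072=351; 221^180926 = 221^2 * 221^4 * 221^8 * 221^16 * 221^32 * 221^128 * 221^512 * 221^16384 * 221^32768 * 221^131072 = 319 (mod 622); answer 319
Stage 4: Y3 = 319; m = 9; remainder = value at the root: -5*(9)^4 - 3*(9)^3 - 5*(9)^2 - 2*(9)^1 + 3 = (-32805) + (-2187) + (-405) + (-18) + (3) = -35412; answer -35412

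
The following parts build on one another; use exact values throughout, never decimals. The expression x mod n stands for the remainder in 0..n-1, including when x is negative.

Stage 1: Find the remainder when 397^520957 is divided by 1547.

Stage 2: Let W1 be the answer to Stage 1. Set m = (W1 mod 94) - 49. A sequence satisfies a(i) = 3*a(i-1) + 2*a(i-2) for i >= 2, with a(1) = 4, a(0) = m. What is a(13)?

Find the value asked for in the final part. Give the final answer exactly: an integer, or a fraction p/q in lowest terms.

Stage 1: squarings mod 1547: 397^1=397, 397^2=1362, 397^4=191, 397^8=900, 397^16=919, 397^32=1446, 397^64=919, 397^128=1446, 397^256=919, 397^512=1446, 397^1024=919, 397^2048=1446, 397^4096=919, 397^8192=1446, 397^16384=919, 397^32768=1446, 397^65536=919, 397^131072=1446, 397^262144=919; 397^520957 = 397^1 * 397^4 * 397^8 * 397^16 * 397^32 * 397^64 * 397^128 * 397^512 * 397^4096 * 397^8192 * 397^16384 * 397^32768 * 397^65536 * 397^131072 * 397^262144 = 1489 (mod 1547); answer 1489
Stage 2: W1 = 1489; m = 30; a(2) = 3*(4) + 2*(30) = 72; iterating: a(2)=72, a(3)=224, a(4)=816, a(5)=2896, a(6)=10320, a(7)=36752, a(8)=130896, a(9)=466192, a(10)=1660368, a(11)=5913488, a(12)=21061200, a(13)=75010576; answer 75010576

75010576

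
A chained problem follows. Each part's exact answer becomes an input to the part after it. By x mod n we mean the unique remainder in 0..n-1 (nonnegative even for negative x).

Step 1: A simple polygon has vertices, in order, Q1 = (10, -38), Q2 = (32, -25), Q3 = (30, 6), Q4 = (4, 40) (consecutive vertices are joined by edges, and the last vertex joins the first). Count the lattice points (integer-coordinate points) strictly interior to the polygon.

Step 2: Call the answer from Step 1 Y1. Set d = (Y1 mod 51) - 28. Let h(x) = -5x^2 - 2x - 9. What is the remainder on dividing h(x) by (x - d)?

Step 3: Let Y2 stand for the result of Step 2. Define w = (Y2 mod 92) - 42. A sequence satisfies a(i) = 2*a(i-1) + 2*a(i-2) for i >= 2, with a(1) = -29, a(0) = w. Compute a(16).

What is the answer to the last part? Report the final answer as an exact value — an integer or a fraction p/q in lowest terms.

Step 1: cross terms: (10*-25 - 32*-38)=966, (32*6 - 30*-25)=942, (30*40 - 4*6)=1176, (4*-38 - 10*40)=-552; twice the area = |2532| = 2532; area = 1266; boundary points = 1 + 1 + 2 + 6 = 10; strictly interior points = area - boundary/2 + 1 = 1262; answer 1262
Step 2: Y1 = 1262; d = 10; remainder = value at the root: -5*(10)^2 - 2*(10)^1 - 9 = (-500) + (-20) + (-9) = -529; answer -529
Step 3: Y2 = -529; w = -19; a(2) = 2*(-29) + 2*(-19) = -96; iterating: a(2)=-96, a(3)=-250, a(4)=-692, a(5)=-1884, a(6)=-5152, a(7)=-14072, a(8)=-38448, a(9)=-105040, a(10)=-286976, a(11)=-784032, a(12)=-2142016, a(13)=-5852096, a(14)=-15988224, a(15)=-43680640, a(16)=-119337728; answer -119337728

-119337728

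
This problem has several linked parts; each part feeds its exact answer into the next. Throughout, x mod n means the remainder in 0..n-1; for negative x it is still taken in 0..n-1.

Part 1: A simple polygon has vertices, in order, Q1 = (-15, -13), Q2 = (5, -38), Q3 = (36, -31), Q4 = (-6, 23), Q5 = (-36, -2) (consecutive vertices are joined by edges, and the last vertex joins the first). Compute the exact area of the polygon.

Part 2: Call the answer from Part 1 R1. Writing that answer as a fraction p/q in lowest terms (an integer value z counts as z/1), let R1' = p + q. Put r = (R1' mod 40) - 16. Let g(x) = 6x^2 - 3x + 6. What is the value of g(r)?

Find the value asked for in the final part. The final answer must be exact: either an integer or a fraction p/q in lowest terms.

765

Part 1: cross terms: (-15*-38 - 5*-13)=635, (5*-31 - 36*-38)=1213, (36*23 - -6*-31)=642, (-6*-2 - -36*23)=840, (-36*-13 - -15*-2)=438; twice the area = |3768| = 3768; area = 1884; answer 1884
Part 2: R1 = 1884; threaded value p + q = 1885; r = -11; 6*(-11)^2 - 3*(-11)^1 + 6 = (726) + (33) + (6) = 765; answer 765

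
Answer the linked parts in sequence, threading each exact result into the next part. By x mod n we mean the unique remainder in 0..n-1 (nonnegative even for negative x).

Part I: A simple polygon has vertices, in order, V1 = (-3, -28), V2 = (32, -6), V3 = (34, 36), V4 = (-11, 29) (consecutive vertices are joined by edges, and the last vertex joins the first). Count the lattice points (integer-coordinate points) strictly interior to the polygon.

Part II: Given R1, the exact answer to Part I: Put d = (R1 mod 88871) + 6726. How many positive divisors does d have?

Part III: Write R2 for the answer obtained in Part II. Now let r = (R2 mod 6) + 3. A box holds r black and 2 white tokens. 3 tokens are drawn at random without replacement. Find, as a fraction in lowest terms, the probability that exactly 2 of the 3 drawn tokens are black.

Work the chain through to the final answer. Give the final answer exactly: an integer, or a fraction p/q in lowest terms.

3/5

Part I: cross terms: (-3*-6 - 32*-28)=914, (32*36 - 34*-6)=1356, (34*29 - -11*36)=1382, (-11*-28 - -3*29)=395; twice the area = |4047| = 4047; area = 4047/2; boundary points = 1 + 2 + 1 + 1 = 5; strictly interior points = area - boundary/2 + 1 = 2022; answer 2022
Part II: R1 = 2022; d = 8748; 8748 = 2^2 * 3^7; number of divisors = (2+1) * (7+1) = 24; answer 24
Part III: R2 = 24; r = 3; total draws C(5,3) = 10; favorable C(3,2)*C(2,1) = 6; P = 3/5; answer 3/5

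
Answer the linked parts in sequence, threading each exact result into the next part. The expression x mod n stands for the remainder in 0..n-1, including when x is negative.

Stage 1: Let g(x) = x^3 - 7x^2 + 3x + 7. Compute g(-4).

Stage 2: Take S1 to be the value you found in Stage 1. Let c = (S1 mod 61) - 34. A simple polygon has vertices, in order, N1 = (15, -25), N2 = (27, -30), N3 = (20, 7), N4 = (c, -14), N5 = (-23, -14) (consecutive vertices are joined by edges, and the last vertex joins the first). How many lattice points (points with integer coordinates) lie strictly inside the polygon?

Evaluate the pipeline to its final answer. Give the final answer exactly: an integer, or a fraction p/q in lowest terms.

Stage 1: 1*(-4)^3 - 7*(-4)^2 + 3*(-4)^1 + 7 = (-64) + (-112) + (-12) + (7) = -181; answer -181
Stage 2: S1 = -181; c = -32; cross terms: (15*-30 - 27*-25)=225, (27*7 - 20*-30)=789, (20*-14 - -32*7)=-56, (-32*-14 - -23*-14)=126, (-23*-25 - 15*-14)=785; twice the area = |1869| = 1869; area = 1869/2; boundary points = 1 + 1 + 1 + 9 + 1 = 13; strictly interior points = area - boundary/2 + 1 = 929; answer 929

929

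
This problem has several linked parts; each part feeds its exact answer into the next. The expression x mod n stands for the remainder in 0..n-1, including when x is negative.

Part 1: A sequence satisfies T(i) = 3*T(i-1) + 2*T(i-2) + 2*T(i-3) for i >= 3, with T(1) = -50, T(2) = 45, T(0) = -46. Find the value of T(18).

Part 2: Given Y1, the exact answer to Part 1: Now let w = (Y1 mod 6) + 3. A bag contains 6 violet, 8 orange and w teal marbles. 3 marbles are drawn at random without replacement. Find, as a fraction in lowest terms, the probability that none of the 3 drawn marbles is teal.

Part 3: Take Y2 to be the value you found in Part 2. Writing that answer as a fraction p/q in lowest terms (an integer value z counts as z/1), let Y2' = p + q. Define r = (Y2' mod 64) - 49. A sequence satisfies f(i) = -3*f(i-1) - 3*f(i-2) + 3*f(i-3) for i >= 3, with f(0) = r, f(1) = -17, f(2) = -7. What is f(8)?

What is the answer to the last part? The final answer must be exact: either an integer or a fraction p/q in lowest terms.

Part 1: T(3) = 3*(45) + 2*(-50) + 2*(-46) = -57; iterating: T(3)=-57, T(4)=-181, T(5)=-567, T(6)=-2177, T(7)=-8027, T(8)=-29569, T(9)=-109115, T(10)=-402537, T(11)=-1484979, T(12)=-5478241, T(13)=-20209755, T(14)=-74555705, T(15)=-275043107, T(16)=-1014660241, T(17)=-3743178347, T(18)=-13808941737; answer -13808941737
Part 2: Y1 = -13808941737; w = 6; total draws C(20,3) = 1140; favorable C(14,3) = 364; P = 91/285; answer 91/285
Part 3: Y2 = 91/285; threaded value p + q = 376; r = 7; f(3) = -3*(-7) - 3*(-17) + 3*(7) = 93; iterating: f(3)=93, f(4)=-309, f(5)=627, f(6)=-675, f(7)=-783, f(8)=6255; answer 6255

6255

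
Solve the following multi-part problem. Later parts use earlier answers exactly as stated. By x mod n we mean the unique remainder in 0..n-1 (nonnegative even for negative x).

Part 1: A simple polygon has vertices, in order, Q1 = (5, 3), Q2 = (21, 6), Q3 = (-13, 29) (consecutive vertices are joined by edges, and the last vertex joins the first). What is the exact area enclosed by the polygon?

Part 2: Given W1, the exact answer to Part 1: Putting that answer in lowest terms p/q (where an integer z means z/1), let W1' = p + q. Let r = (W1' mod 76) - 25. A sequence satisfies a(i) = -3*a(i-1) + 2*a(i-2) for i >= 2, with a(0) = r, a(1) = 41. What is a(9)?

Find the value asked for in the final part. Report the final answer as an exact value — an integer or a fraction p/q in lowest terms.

Part 1: cross terms: (5*6 - 21*3)=-33, (21*29 - -13*6)=687, (-13*3 - 5*29)=-184; twice the area = |470| = 470; area = 235; answer 235
Part 2: W1 = 235; threaded value p + q = 236; r = -17; a(2) = -3*(41) + 2*(-17) = -157; iterating: a(2)=-157, a(3)=553, a(4)=-1973, a(5)=7025, a(6)=-25021, a(7)=89113, a(8)=-317381, a(9)=1130369; answer 1130369

1130369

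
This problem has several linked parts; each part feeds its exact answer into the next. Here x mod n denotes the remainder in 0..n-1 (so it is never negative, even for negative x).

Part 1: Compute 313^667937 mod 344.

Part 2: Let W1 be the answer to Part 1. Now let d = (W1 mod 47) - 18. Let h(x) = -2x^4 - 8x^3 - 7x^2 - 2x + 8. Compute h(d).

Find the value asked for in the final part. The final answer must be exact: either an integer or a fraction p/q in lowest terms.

-28624

Part 1: squarings mod 344: 313^1=313, 313^2=273, 313^4=225, 313^8=57, 313^16=153, 313^32=17, 313^64=289, 313^128=273, 313^256=225, 313^512=57, 313^1024=153, 313^2048=17, 313^4096=289, 313^8192=273, 313^16384=225, 313^32768=57, 313^65536=153, 313^131072=17, 313^262144=289, 313^524288=273; 313^667937 = 313^1 * 313^32 * 313^256 * 313^4096 * 313^8192 * 313^131072 * 313^524288 = 241 (mod 344); answer 241
Part 2: W1 = 241; d = -12; -2*(-12)^4 - 8*(-12)^3 - 7*(-12)^2 - 2*(-12)^1 + 8 = (-41472) + (13824) + (-1008) + (24) + (8) = -28624; answer -28624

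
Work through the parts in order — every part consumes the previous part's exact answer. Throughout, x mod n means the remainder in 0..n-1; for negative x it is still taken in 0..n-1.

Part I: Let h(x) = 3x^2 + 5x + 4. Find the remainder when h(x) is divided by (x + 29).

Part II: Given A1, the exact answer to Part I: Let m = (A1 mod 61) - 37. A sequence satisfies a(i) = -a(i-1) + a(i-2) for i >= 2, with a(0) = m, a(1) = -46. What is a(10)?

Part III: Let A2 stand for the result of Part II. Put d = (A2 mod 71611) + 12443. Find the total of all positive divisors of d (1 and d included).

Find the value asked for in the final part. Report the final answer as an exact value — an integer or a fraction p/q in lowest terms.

Part I: remainder = value at the root: 3*(-29)^2 + 5*(-29)^1 + 4 = (2523) + (-145) + (4) = 2382; answer 2382
Part II: A1 = 2382; m = -34; a(2) = -1*(-46) + 1*(-34) = 12; iterating: a(2)=12, a(3)=-58, a(4)=70, a(5)=-128, a(6)=198, a(7)=-326, a(8)=524, a(9)=-850, a(10)=1374; answer 1374
Part III: A2 = 1374; d = 13817; 13817 = 41 * 337; sigma = (1 + 41) * (1 + 337) = 42 * 338 = 14196; answer 14196

14196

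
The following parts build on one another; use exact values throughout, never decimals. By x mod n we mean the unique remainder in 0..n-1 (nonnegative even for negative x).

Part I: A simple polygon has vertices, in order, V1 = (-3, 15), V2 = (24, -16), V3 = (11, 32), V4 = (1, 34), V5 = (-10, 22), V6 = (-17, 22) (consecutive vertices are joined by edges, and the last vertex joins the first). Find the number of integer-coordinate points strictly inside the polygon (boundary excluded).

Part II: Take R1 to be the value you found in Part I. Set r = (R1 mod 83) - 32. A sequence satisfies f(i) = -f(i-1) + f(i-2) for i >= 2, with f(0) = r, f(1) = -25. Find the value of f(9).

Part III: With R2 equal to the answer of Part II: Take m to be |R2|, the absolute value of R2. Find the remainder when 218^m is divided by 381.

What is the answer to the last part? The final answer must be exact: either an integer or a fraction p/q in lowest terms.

236

Part I: cross terms: (-3*-16 - 24*15)=-312, (24*32 - 11*-16)=944, (11*34 - 1*32)=342, (1*22 - -10*34)=362, (-10*22 - -17*22)=154, (-17*15 - -3*22)=-189; twice the area = |1301| = 1301; area = 1301/2; boundary points = 1 + 1 + 2 + 1 + 7 + 7 = 19; strictly interior points = area - boundary/2 + 1 = 642; answer 642
Part II: R1 = 642; r = 29; f(2) = -1*(-25) + 1*(29) = 54; iterating: f(2)=54, f(3)=-79, f(4)=133, f(5)=-212, f(6)=345, f(7)=-557, f(8)=902, f(9)=-1459; answer -1459
Part III: R2 = -1459; m = 1459; squarings mod 381: 218^1=218, 218^2=280, 218^4=295, 218^8=157, 218^16=265, 218^32=121, 218^64=163, 218^128=280, 218^256=295, 218^512=157, 218^1024=265; 218^1459 = 218^1 * 218^2 * 218^16 * 218^32 * 218^128 * 218^256 * 218^1024 = 236 (mod 381); answer 236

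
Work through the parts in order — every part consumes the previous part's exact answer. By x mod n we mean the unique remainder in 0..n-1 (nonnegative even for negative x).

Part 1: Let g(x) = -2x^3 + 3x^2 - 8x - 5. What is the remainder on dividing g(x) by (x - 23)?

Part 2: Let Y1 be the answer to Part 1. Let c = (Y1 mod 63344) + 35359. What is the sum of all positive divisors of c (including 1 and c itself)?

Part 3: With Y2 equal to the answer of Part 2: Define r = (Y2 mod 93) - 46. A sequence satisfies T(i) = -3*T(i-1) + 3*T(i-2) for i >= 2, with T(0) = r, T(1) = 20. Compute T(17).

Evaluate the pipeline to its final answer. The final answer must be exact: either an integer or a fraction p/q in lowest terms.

6292786320

Part 1: remainder = value at the root: -2*(23)^3 + 3*(23)^2 - 8*(23)^1 - 5 = (-24334) + (1587) + (-184) + (-5) = -22936; answer -22936
Part 2: Y1 = -22936; c = 75767; 75767 is prime, so its only divisors are 1 and 75767; sigma = 1 + 75767 = 75768; answer 75768
Part 3: Y2 = 75768; r = 20; T(2) = -3*(20) + 3*(20) = 0; iterating: T(2)=0, T(3)=60, T(4)=-180, T(5)=720, T(6)=-2700, T(7)=10260, T(8)=-38880, T(9)=147420, T(10)=-558900, T(11)=2118960, T(12)=-8033580, T(13)=30457620, T(14)=-115473600, T(15)=437793660, T(16)=-1659801780, T(17)=6292786320; answer 6292786320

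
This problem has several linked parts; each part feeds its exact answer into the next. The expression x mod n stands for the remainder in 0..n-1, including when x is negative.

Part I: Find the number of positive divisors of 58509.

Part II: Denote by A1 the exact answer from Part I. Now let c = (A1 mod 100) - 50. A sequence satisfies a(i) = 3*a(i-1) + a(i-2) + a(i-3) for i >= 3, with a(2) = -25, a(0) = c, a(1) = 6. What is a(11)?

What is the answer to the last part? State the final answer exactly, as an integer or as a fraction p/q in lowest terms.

Part I: 58509 = 3^3 * 11 * 197; number of divisors = (3+1) * (1+1) * (1+1) = 16; answer 16
Part II: A1 = 16; c = -34; a(3) = 3*(-25) + 1*(6) + 1*(-34) = -103; iterating: a(3)=-103, a(4)=-328, a(5)=-1112, a(6)=-3767, a(7)=-12741, a(8)=-43102, a(9)=-145814, a(10)=-493285, a(11)=-1668771; answer -1668771

-1668771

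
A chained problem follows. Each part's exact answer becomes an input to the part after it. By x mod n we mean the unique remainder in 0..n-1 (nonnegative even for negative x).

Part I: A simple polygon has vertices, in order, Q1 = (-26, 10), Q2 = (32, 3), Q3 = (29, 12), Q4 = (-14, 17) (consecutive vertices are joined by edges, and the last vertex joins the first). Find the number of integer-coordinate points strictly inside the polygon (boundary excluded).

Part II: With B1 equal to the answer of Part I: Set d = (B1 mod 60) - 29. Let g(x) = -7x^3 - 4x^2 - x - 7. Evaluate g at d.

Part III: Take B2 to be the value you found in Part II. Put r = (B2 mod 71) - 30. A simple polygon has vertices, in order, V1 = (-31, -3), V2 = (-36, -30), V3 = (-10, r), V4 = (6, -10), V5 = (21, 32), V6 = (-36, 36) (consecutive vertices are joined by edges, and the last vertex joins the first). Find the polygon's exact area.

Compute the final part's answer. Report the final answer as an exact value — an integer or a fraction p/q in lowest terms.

2141

Part I: cross terms: (-26*3 - 32*10)=-398, (32*12 - 29*3)=297, (29*17 - -14*12)=661, (-14*10 - -26*17)=302; twice the area = |862| = 862; area = 431; boundary points = 1 + 3 + 1 + 1 = 6; strictly interior points = area - boundary/2 + 1 = 429; answer 429
Part II: B1 = 429; d = -20; -7*(-20)^3 - 4*(-20)^2 - 1*(-20)^1 - 7 = (56000) + (-1600) + (20) + (-7) = 54413; answer 54413
Part III: B2 = 54413; r = -3; cross terms: (-31*-30 - -36*-3)=822, (-36*-3 - -10*-30)=-192, (-10*-10 - 6*-3)=118, (6*32 - 21*-10)=402, (21*36 - -36*32)=1908, (-36*-3 - -31*36)=1224; twice the area = |4282| = 4282; area = 2141; answer 2141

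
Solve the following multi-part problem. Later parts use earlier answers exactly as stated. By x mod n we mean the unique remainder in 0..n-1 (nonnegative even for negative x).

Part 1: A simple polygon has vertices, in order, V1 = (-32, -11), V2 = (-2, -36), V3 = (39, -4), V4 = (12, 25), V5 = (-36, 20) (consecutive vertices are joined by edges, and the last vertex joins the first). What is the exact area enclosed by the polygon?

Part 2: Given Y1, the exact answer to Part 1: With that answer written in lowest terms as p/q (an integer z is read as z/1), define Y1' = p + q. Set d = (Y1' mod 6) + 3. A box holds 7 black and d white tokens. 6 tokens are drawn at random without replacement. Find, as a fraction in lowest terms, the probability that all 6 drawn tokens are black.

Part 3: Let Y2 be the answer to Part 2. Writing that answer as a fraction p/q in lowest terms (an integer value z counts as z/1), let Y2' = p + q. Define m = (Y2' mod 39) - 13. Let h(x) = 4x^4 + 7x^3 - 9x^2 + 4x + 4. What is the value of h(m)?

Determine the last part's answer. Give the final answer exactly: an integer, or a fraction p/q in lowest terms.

224164

Part 1: cross terms: (-32*-36 - -2*-11)=1130, (-2*-4 - 39*-36)=1412, (39*25 - 12*-4)=1023, (12*20 - -36*25)=1140, (-36*-11 - -32*20)=1036; twice the area = |5741| = 5741; area = 5741/2; answer 5741/2
Part 2: Y1 = 5741/2; threaded value p + q = 5743; d = 4; total draws C(11,6) = 462; favorable C(7,6) = 7; P = 1/66; answer 1/66
Part 3: Y2 = 1/66; threaded value p + q = 67; m = 15; 4*(15)^4 + 7*(15)^3 - 9*(15)^2 + 4*(15)^1 + 4 = (202500) + (23625) + (-2025) + (60) + (4) = 224164; answer 224164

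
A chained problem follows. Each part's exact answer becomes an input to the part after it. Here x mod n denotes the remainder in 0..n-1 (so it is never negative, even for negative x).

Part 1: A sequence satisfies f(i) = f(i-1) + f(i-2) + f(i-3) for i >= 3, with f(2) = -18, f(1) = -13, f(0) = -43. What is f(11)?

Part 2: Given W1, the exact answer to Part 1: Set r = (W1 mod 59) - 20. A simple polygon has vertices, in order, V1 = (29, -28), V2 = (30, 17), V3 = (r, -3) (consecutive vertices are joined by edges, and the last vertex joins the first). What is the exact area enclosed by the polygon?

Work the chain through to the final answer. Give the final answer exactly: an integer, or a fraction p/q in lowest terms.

Part 1: f(3) = 1*(-18) + 1*(-13) + 1*(-43) = -74; iterating: f(3)=-74, f(4)=-105, f(5)=-197, f(6)=-376, f(7)=-678, f(8)=-1251, f(9)=-2305, f(10)=-4234, f(11)=-7790; answer -7790
Part 2: W1 = -7790; r = 37; cross terms: (29*17 - 30*-28)=1333, (30*-3 - 37*17)=-719, (37*-28 - 29*-3)=-949; twice the area = |-335| = 335; area = 335/2; answer 335/2

335/2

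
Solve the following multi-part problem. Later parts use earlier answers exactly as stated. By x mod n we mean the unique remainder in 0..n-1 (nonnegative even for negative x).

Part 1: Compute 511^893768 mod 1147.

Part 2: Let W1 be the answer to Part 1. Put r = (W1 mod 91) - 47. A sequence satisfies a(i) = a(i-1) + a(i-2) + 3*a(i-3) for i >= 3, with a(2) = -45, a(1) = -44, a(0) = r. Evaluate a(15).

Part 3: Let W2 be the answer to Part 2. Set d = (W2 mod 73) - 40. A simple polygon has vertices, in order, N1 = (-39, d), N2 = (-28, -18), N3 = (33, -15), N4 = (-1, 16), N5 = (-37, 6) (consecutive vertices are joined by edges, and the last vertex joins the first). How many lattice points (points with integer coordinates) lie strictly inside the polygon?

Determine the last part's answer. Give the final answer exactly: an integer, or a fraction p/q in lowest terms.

1590

Part 1: squarings mod 1147: 511^1=511, 511^2=752, 511^4=33, 511^8=1089, 511^16=1070, 511^32=194, 511^64=932, 511^128=345, 511^256=884, 511^512=349, 511^1024=219, 511^2048=934, 511^4096=636, 511^8192=752, 511^16384=33, 511^32768=1089, 511^65536=1070, 511^131072=194, 511^262144=932, 511^524288=345; 511^893768 = 511^8 * 511^64 * 511^256 * 511^512 * 511^8192 * 511^32768 * 511^65536 * 511^262144 * 511^524288 = 934 (mod 1147); answer 934
Part 2: W1 = 934; r = -23; a(3) = 1*(-45) + 1*(-44) + 3*(-23) = -158; iterating: a(3)=-158, a(4)=-335, a(5)=-628, a(6)=-1437, a(7)=-3070, a(8)=-6391, a(9)=-13772, a(10)=-29373, a(11)=-62318, a(12)=-133007, a(13)=-283444, a(14)=-603405, a(15)=-1285870; answer -1285870
Part 3: W2 = -1285870; d = -15; cross terms: (-39*-18 - -28*-15)=282, (-28*-15 - 33*-18)=1014, (33*16 - -1*-15)=513, (-1*6 - -37*16)=586, (-37*-15 - -39*6)=789; twice the area = |3184| = 3184; area = 1592; boundary points = 1 + 1 + 1 + 2 + 1 = 6; strictly interior points = area - boundary/2 + 1 = 1590; answer 1590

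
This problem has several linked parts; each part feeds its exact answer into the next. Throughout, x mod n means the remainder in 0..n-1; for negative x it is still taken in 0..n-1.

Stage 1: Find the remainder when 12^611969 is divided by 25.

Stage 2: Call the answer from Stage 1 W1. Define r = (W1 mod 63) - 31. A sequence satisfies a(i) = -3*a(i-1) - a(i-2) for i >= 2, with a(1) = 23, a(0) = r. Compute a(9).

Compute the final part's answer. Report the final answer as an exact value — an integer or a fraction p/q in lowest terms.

Stage 1: squarings mod 25: 12^1=12, 12^2=19, 12^4=11, 12^8=21, 12^16=16, 12^32=6, 12^64=11, 12^128=21, 12^256=16, 12^512=6, 12^1024=11, 12^2048=21, 12^4096=16, 12^8192=6, 12^16384=11, 12^32768=21, 12^65536=16, 12^131072=6, 12^262144=11, 12^524288=21; 12^611969 = 12^1 * 12^128 * 12^512 * 12^1024 * 12^4096 * 12^16384 * 12^65536 * 12^524288 = 2 (mod 25); answer 2
Stage 2: W1 = 2; r = -29; a(2) = -3*(23) - 1*(-29) = -40; iterating: a(2)=-40, a(3)=97, a(4)=-251, a(5)=656, a(6)=-1717, a(7)=4495, a(8)=-11768, a(9)=30809; answer 30809

30809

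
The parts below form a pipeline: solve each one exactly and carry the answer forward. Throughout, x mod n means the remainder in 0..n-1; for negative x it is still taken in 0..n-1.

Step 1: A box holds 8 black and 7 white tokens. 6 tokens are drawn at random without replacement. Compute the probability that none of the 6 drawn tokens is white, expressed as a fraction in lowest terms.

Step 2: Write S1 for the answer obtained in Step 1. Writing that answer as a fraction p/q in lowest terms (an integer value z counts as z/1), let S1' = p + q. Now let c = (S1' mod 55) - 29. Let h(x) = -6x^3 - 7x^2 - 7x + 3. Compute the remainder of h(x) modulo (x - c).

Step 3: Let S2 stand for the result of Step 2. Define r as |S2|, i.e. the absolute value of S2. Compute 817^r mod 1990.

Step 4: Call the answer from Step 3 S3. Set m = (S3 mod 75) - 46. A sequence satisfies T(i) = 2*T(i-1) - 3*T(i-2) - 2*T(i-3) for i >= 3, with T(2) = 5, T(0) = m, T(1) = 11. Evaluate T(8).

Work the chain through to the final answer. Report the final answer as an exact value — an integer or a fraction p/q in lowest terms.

Step 1: total draws C(15,6) = 5005; favorable C(8,6) = 28; P = 4/715; answer 4/715
Step 2: S1 = 4/715; threaded value p + q = 719; c = -25; remainder = value at the root: -6*(-25)^3 - 7*(-25)^2 - 7*(-25)^1 + 3 = (93750) + (-4375) + (175) + (3) = 89553; answer 89553
Step 3: S2 = 89553; r = 89553; squarings mod 1990: 817^1=817, 817^2=839, 817^4=1451, 817^8=1971, 817^16=361, 817^32=971, 817^64=1571, 817^128=441, 817^256=1451, 817^512=1971, 817^1024=361, 817^2048=971, 817^4096=1571, 817^8192=441, 817^16384=1451, 817^32768=1971, 817^65536=361; 817^89553 = 817^1 * 817^16 * 817^64 * 817^128 * 817^256 * 817^1024 * 817^2048 * 817^4096 * 817^16384 * 817^65536 = 107 (mod 1990); answer 107
Step 4: S3 = 107; m = -14; T(3) = 2*(5) - 3*(11) - 2*(-14) = 5; iterating: T(3)=5, T(4)=-27, T(5)=-79, T(6)=-87, T(7)=117, T(8)=653; answer 653

653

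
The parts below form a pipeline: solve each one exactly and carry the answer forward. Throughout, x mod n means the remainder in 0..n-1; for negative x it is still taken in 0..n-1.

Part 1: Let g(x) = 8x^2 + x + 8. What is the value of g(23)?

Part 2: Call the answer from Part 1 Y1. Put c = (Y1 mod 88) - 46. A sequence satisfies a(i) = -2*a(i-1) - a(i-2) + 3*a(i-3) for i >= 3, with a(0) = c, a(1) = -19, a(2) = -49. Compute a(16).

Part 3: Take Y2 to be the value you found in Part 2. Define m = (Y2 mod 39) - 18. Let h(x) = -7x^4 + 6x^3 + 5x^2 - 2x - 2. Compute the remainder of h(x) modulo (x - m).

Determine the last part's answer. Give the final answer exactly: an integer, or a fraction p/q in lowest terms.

-4992

Part 1: 8*(23)^2 + 1*(23)^1 + 8 = (4232) + (23) + (8) = 4263; answer 4263
Part 2: Y1 = 4263; c = -7; a(3) = -2*(-49) - 1*(-19) + 3*(-7) = 96; iterating: a(3)=96, a(4)=-200, a(5)=157, a(6)=174, a(7)=-1105, a(8)=2507, a(9)=-3387, a(10)=952, a(11)=9004, a(12)=-29121, a(13)=52094, a(14)=-48055, a(15)=-43347, a(16)=291031; answer 291031
Part 3: Y2 = 291031; m = -5; remainder = value at the root: -7*(-5)^4 + 6*(-5)^3 + 5*(-5)^2 - 2*(-5)^1 - 2 = (-4375) + (-750) + (125) + (10) + (-2) = -4992; answer -4992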